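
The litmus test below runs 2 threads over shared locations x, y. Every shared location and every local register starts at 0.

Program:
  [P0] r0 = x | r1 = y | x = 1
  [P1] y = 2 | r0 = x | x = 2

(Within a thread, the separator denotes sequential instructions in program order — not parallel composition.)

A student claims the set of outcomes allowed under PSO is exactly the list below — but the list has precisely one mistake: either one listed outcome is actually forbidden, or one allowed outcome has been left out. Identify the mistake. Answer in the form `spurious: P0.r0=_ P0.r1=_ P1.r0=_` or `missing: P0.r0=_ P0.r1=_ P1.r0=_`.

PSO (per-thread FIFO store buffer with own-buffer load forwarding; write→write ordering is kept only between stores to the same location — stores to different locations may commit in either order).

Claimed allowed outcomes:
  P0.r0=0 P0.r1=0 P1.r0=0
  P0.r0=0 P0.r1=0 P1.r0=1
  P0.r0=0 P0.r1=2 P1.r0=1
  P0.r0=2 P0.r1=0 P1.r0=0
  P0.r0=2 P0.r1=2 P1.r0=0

missing: P0.r0=0 P0.r1=2 P1.r0=0

outcome vector order: (P0.r0,P0.r1,P1.r0)
PSO: 6 outcomes — {0/0/0 0/0/1 0/2/0 0/2/1 2/0/0 2/2/0}
PSO∖claimed = {0/2/0}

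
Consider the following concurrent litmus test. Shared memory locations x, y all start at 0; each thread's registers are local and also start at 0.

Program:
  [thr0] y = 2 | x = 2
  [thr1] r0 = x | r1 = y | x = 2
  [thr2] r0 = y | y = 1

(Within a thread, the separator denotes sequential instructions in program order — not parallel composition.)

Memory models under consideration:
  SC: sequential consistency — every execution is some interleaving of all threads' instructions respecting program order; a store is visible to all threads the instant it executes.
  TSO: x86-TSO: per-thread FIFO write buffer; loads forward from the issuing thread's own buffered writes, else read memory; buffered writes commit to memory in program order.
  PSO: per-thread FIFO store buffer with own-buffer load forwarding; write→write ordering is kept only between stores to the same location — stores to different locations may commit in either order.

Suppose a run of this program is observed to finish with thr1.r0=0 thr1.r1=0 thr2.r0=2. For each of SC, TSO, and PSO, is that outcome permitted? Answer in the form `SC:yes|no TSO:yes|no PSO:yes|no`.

SC:yes TSO:yes PSO:yes

outcome vector order: (thr1.r0,thr1.r1,thr2.r0)
SC (10): <0 0 0>; <0 0 2>; <0 1 0>; <0 1 2>; <0 2 0>; <0 2 2>; <2 1 0>; <2 1 2>; <2 2 0>; <2 2 2>
TSO (10): <0 0 0>; <0 0 2>; <0 1 0>; <0 1 2>; <0 2 0>; <0 2 2>; <2 1 0>; <2 1 2>; <2 2 0>; <2 2 2>
PSO (12): <0 0 0>; <0 0 2>; <0 1 0>; <0 1 2>; <0 2 0>; <0 2 2>; <2 0 0>; <2 0 2>; <2 1 0>; <2 1 2>; <2 2 0>; <2 2 2>
target <0 0 2> ∈ {SC,TSO,PSO}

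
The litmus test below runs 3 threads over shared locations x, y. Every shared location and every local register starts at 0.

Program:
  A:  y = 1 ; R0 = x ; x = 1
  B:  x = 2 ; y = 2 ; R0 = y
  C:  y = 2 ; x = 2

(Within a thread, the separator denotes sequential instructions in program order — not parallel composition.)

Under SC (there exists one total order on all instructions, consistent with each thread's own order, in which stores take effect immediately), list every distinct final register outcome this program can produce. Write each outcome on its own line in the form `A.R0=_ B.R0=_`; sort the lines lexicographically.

outcome vector order: (A.R0,B.R0)
|SC outcomes| = 3

A.R0=0 B.R0=2
A.R0=2 B.R0=1
A.R0=2 B.R0=2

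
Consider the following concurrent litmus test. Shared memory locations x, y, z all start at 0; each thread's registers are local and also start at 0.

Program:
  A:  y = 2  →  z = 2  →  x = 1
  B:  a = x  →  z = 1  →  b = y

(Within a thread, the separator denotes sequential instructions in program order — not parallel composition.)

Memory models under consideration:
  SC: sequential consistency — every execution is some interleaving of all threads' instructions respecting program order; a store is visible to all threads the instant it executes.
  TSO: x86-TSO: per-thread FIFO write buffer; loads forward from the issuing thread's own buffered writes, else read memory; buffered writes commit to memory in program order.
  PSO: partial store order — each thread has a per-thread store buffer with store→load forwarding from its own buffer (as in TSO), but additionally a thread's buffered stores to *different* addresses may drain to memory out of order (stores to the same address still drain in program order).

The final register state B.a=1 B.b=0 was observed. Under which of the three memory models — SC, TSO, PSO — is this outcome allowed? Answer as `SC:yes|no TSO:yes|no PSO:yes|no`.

outcome vector order: (B.a,B.b)
SC (3): (0,0), (0,2), (1,2)
TSO (3): (0,0), (0,2), (1,2)
PSO (4): (0,0), (0,2), (1,0), (1,2)
target (1,0) ∈ {PSO}

SC:no TSO:no PSO:yes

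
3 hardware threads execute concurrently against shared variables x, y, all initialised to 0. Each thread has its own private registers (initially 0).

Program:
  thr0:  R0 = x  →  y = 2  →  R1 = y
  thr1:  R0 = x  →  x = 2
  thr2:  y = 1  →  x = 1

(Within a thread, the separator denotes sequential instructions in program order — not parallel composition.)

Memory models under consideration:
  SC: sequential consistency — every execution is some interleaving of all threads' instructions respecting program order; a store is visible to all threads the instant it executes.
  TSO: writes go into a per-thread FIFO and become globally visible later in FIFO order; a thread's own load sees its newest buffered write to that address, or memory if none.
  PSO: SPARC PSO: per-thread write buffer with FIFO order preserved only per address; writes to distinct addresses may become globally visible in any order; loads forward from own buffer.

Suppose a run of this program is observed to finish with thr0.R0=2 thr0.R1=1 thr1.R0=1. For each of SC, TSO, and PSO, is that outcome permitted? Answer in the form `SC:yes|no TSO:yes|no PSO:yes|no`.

SC:no TSO:no PSO:yes

outcome vector order: (thr0.R0,thr0.R1,thr1.R0)
[SC] allowed = {010 011 020 021 120 121 210 220 221}
[TSO] allowed = {010 011 020 021 120 121 210 220 221}
[PSO] allowed = {010 011 020 021 110 111 120 121 210 211 220 221}
target 211 ∈ {PSO}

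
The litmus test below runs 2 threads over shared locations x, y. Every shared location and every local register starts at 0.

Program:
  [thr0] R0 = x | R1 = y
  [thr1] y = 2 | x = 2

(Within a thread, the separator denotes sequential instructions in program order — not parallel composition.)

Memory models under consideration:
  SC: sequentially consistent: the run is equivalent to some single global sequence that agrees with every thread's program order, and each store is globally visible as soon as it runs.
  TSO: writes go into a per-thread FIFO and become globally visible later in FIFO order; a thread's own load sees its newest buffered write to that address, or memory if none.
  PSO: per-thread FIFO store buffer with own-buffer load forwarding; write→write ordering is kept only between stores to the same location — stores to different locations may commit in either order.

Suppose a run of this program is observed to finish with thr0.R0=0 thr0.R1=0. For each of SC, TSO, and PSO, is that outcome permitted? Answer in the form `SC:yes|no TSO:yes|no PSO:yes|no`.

outcome vector order: (thr0.R0,thr0.R1)
[SC] allowed = {(0,0); (0,2); (2,2)}
[TSO] allowed = {(0,0); (0,2); (2,2)}
[PSO] allowed = {(0,0); (0,2); (2,0); (2,2)}
target (0,0) ∈ {SC,TSO,PSO}

SC:yes TSO:yes PSO:yes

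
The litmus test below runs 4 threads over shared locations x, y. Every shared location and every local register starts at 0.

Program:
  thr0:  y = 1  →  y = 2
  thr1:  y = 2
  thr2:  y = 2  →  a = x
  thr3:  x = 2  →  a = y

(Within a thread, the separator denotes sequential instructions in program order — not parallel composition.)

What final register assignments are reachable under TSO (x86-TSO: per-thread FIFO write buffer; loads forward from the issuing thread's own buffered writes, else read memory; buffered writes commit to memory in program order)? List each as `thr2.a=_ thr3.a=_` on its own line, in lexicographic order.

outcome vector order: (thr2.a,thr3.a)
|TSO outcomes| = 6

thr2.a=0 thr3.a=0
thr2.a=0 thr3.a=1
thr2.a=0 thr3.a=2
thr2.a=2 thr3.a=0
thr2.a=2 thr3.a=1
thr2.a=2 thr3.a=2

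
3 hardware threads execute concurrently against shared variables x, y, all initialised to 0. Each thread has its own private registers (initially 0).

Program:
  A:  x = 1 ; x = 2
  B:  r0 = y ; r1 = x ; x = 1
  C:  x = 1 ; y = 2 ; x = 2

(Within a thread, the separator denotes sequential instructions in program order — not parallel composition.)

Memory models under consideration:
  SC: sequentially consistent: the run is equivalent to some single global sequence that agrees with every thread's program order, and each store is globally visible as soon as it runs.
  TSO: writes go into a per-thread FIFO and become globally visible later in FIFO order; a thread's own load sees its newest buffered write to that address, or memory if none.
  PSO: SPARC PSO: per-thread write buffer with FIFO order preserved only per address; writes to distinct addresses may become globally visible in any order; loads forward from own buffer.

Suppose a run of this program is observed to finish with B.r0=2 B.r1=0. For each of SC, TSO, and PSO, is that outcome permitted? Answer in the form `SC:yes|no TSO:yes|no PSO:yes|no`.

SC:no TSO:no PSO:yes

outcome vector order: (B.r0,B.r1)
under SC → 0/0; 0/1; 0/2; 2/1; 2/2
under TSO → 0/0; 0/1; 0/2; 2/1; 2/2
under PSO → 0/0; 0/1; 0/2; 2/0; 2/1; 2/2
target 2/0 ∈ {PSO}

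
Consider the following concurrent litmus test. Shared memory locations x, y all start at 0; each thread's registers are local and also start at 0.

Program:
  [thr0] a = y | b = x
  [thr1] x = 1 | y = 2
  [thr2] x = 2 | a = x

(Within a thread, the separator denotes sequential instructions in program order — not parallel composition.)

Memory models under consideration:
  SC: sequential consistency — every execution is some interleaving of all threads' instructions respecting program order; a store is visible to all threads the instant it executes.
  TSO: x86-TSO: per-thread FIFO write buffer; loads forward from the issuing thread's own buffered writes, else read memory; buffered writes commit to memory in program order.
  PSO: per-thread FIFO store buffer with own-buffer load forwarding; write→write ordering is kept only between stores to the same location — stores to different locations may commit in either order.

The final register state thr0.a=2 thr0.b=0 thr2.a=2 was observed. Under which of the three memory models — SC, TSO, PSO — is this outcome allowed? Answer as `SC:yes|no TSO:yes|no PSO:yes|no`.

SC:no TSO:no PSO:yes

outcome vector order: (thr0.a,thr0.b,thr2.a)
SC (9): <0 0 1>; <0 0 2>; <0 1 1>; <0 1 2>; <0 2 1>; <0 2 2>; <2 1 1>; <2 1 2>; <2 2 2>
TSO (9): <0 0 1>; <0 0 2>; <0 1 1>; <0 1 2>; <0 2 1>; <0 2 2>; <2 1 1>; <2 1 2>; <2 2 2>
PSO (12): <0 0 1>; <0 0 2>; <0 1 1>; <0 1 2>; <0 2 1>; <0 2 2>; <2 0 1>; <2 0 2>; <2 1 1>; <2 1 2>; <2 2 1>; <2 2 2>
target <2 0 2> ∈ {PSO}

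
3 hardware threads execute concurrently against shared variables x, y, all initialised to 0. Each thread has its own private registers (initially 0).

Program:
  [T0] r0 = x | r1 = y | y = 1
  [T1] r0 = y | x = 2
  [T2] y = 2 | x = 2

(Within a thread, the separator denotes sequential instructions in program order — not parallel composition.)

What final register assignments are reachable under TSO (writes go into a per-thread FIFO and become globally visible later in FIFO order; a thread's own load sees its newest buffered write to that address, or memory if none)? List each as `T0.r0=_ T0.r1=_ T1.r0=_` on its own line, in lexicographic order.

outcome vector order: (T0.r0,T0.r1,T1.r0)
|TSO outcomes| = 10

T0.r0=0 T0.r1=0 T1.r0=0
T0.r0=0 T0.r1=0 T1.r0=1
T0.r0=0 T0.r1=0 T1.r0=2
T0.r0=0 T0.r1=2 T1.r0=0
T0.r0=0 T0.r1=2 T1.r0=1
T0.r0=0 T0.r1=2 T1.r0=2
T0.r0=2 T0.r1=0 T1.r0=0
T0.r0=2 T0.r1=2 T1.r0=0
T0.r0=2 T0.r1=2 T1.r0=1
T0.r0=2 T0.r1=2 T1.r0=2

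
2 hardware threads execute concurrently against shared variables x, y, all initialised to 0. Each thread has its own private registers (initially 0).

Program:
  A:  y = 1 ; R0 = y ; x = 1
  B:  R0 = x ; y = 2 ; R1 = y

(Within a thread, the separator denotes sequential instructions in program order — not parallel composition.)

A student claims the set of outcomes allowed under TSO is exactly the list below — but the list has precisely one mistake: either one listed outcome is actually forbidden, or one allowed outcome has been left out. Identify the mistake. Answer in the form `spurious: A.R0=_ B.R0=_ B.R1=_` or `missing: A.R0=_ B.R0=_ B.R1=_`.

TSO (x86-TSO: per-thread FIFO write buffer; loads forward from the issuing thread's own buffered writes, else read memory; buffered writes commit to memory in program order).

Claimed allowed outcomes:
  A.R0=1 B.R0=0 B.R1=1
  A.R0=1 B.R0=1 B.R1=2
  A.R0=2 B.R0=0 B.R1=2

missing: A.R0=1 B.R0=0 B.R1=2

outcome vector order: (A.R0,B.R0,B.R1)
TSO (4): 1/0/1, 1/0/2, 1/1/2, 2/0/2
TSO∖claimed = {1/0/2}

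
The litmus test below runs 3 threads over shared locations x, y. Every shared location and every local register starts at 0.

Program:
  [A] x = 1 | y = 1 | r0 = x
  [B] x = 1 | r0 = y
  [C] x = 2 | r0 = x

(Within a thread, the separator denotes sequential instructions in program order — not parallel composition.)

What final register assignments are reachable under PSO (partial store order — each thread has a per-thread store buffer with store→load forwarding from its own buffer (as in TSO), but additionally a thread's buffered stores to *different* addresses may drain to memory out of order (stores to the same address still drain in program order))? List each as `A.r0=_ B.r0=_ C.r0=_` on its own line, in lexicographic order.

A.r0=1 B.r0=0 C.r0=1
A.r0=1 B.r0=0 C.r0=2
A.r0=1 B.r0=1 C.r0=1
A.r0=1 B.r0=1 C.r0=2
A.r0=2 B.r0=0 C.r0=1
A.r0=2 B.r0=0 C.r0=2
A.r0=2 B.r0=1 C.r0=1
A.r0=2 B.r0=1 C.r0=2

outcome vector order: (A.r0,B.r0,C.r0)
|PSO outcomes| = 8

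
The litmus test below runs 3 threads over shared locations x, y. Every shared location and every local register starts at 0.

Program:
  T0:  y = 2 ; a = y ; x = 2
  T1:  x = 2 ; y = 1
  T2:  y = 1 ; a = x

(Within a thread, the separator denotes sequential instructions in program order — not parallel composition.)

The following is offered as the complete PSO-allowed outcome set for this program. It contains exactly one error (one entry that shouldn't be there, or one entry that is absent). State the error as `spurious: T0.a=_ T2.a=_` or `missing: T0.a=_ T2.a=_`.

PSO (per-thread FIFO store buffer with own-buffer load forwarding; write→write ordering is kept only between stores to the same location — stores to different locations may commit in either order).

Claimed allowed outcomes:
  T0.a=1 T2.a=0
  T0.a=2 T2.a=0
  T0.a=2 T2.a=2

outcome vector order: (T0.a,T2.a)
PSO (4): 10, 12, 20, 22
PSO∖claimed = {12}

missing: T0.a=1 T2.a=2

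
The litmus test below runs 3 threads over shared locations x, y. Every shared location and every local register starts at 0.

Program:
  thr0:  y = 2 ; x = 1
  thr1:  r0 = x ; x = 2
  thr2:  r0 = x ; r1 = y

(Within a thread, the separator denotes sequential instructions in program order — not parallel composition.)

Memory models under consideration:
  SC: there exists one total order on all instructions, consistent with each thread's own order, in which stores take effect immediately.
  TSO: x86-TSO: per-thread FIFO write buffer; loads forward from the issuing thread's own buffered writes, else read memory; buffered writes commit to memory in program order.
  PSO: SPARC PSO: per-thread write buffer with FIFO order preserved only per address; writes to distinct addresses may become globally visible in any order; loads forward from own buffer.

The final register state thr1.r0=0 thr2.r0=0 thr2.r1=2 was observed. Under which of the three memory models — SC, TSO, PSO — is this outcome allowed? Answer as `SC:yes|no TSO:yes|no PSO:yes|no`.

outcome vector order: (thr1.r0,thr2.r0,thr2.r1)
SC (9): (0,0,0) (0,0,2) (0,1,2) (0,2,0) (0,2,2) (1,0,0) (1,0,2) (1,1,2) (1,2,2)
TSO (9): (0,0,0) (0,0,2) (0,1,2) (0,2,0) (0,2,2) (1,0,0) (1,0,2) (1,1,2) (1,2,2)
PSO (12): (0,0,0) (0,0,2) (0,1,0) (0,1,2) (0,2,0) (0,2,2) (1,0,0) (1,0,2) (1,1,0) (1,1,2) (1,2,0) (1,2,2)
target (0,0,2) ∈ {SC,TSO,PSO}

SC:yes TSO:yes PSO:yes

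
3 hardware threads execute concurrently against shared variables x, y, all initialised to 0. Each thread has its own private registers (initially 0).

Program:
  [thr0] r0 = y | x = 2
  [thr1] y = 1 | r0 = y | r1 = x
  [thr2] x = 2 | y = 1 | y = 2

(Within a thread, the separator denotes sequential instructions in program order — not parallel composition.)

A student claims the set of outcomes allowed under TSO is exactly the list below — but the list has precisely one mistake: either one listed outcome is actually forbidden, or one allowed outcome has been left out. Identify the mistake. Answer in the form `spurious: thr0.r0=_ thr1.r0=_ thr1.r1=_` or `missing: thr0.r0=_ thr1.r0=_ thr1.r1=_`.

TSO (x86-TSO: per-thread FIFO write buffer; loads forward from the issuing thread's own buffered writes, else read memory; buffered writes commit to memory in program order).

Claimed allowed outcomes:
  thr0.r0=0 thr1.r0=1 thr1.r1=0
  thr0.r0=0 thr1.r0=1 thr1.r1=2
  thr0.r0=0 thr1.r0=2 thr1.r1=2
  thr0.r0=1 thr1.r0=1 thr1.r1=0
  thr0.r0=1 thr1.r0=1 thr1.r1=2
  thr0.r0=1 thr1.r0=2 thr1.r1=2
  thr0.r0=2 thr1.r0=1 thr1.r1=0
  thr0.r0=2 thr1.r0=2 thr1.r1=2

missing: thr0.r0=2 thr1.r0=1 thr1.r1=2

outcome vector order: (thr0.r0,thr1.r0,thr1.r1)
TSO (9): (0,1,0) (0,1,2) (0,2,2) (1,1,0) (1,1,2) (1,2,2) (2,1,0) (2,1,2) (2,2,2)
TSO∖claimed = {(2,1,2)}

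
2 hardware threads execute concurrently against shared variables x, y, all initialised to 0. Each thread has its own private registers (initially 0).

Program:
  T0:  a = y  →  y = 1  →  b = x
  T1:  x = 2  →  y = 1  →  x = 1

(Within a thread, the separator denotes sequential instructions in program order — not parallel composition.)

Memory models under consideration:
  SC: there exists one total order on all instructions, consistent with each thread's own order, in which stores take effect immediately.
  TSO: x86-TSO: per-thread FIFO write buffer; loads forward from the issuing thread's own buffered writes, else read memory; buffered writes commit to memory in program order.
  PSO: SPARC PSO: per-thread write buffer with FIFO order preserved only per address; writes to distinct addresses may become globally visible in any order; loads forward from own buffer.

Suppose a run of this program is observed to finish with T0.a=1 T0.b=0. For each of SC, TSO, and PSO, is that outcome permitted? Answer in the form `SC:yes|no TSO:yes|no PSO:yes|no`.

outcome vector order: (T0.a,T0.b)
SC (5): <0 0> <0 1> <0 2> <1 1> <1 2>
TSO (5): <0 0> <0 1> <0 2> <1 1> <1 2>
PSO (6): <0 0> <0 1> <0 2> <1 0> <1 1> <1 2>
target <1 0> ∈ {PSO}

SC:no TSO:no PSO:yes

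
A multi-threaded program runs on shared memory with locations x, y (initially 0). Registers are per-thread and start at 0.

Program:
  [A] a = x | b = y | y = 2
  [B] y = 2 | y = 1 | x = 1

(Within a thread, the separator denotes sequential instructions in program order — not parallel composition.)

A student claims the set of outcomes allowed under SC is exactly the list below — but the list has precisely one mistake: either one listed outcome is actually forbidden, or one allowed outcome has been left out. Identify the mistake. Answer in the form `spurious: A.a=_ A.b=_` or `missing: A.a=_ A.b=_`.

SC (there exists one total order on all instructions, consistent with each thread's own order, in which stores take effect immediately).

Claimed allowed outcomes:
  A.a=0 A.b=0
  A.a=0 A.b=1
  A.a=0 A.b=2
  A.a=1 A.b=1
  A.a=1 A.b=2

spurious: A.a=1 A.b=2

outcome vector order: (A.a,A.b)
SC (4): 0/0, 0/1, 0/2, 1/1
claimed∖SC = {1/2}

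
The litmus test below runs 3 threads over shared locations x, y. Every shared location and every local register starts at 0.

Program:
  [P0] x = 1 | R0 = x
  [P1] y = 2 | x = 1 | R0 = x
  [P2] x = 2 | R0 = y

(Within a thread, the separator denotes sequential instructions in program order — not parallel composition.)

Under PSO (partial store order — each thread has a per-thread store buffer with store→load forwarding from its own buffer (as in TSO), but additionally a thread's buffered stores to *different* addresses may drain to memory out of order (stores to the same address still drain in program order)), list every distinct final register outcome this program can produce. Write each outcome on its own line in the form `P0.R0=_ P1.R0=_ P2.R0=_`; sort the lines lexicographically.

outcome vector order: (P0.R0,P1.R0,P2.R0)
|PSO outcomes| = 8

P0.R0=1 P1.R0=1 P2.R0=0
P0.R0=1 P1.R0=1 P2.R0=2
P0.R0=1 P1.R0=2 P2.R0=0
P0.R0=1 P1.R0=2 P2.R0=2
P0.R0=2 P1.R0=1 P2.R0=0
P0.R0=2 P1.R0=1 P2.R0=2
P0.R0=2 P1.R0=2 P2.R0=0
P0.R0=2 P1.R0=2 P2.R0=2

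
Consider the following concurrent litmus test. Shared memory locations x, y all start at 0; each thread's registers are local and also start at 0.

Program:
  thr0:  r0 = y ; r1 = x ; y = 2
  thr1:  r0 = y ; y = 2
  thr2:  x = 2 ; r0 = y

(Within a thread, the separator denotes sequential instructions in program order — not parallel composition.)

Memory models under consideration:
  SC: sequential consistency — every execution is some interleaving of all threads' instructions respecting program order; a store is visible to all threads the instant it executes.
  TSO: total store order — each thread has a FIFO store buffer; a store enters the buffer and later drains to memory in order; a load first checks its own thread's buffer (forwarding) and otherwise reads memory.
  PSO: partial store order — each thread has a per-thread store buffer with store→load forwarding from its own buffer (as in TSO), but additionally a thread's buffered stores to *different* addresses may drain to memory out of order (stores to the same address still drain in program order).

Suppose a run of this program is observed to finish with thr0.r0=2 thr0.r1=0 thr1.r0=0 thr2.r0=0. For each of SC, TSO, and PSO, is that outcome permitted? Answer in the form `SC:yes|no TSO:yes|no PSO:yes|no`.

outcome vector order: (thr0.r0,thr0.r1,thr1.r0,thr2.r0)
SC: 11 outcomes — {0/0/0/0 0/0/0/2 0/0/2/0 0/0/2/2 0/2/0/0 0/2/0/2 0/2/2/0 0/2/2/2 2/0/0/2 2/2/0/0 2/2/0/2}
TSO: 12 outcomes — {0/0/0/0 0/0/0/2 0/0/2/0 0/0/2/2 0/2/0/0 0/2/0/2 0/2/2/0 0/2/2/2 2/0/0/0 2/0/0/2 2/2/0/0 2/2/0/2}
PSO: 12 outcomes — {0/0/0/0 0/0/0/2 0/0/2/0 0/0/2/2 0/2/0/0 0/2/0/2 0/2/2/0 0/2/2/2 2/0/0/0 2/0/0/2 2/2/0/0 2/2/0/2}
target 2/0/0/0 ∈ {TSO,PSO}

SC:no TSO:yes PSO:yes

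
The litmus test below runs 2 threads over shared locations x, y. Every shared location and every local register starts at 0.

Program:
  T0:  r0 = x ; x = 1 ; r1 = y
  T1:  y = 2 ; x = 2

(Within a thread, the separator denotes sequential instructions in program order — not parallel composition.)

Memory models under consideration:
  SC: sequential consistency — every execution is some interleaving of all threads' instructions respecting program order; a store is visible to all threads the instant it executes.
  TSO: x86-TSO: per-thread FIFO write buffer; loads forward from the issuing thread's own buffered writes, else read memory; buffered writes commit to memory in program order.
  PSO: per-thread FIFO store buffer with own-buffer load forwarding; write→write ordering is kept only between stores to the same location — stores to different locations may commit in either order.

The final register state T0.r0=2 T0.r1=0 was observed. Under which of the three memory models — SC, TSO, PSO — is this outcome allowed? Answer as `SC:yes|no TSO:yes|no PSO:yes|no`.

outcome vector order: (T0.r0,T0.r1)
[SC] allowed = {00; 02; 22}
[TSO] allowed = {00; 02; 22}
[PSO] allowed = {00; 02; 20; 22}
target 20 ∈ {PSO}

SC:no TSO:no PSO:yes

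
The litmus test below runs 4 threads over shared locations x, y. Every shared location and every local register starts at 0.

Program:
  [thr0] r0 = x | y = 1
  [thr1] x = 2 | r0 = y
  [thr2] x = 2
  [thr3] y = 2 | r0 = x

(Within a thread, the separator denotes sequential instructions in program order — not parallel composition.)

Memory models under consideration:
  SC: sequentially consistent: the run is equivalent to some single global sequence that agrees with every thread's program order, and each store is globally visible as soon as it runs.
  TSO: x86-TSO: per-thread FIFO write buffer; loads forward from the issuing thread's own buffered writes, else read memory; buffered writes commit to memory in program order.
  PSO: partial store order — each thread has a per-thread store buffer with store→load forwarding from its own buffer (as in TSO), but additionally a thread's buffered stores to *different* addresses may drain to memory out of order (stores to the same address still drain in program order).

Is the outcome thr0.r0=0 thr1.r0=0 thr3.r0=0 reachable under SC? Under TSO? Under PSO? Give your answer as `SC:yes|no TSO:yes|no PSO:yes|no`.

outcome vector order: (thr0.r0,thr1.r0,thr3.r0)
[SC] allowed = {0/0/2; 0/1/0; 0/1/2; 0/2/0; 0/2/2; 2/0/2; 2/1/0; 2/1/2; 2/2/0; 2/2/2}
[TSO] allowed = {0/0/0; 0/0/2; 0/1/0; 0/1/2; 0/2/0; 0/2/2; 2/0/0; 2/0/2; 2/1/0; 2/1/2; 2/2/0; 2/2/2}
[PSO] allowed = {0/0/0; 0/0/2; 0/1/0; 0/1/2; 0/2/0; 0/2/2; 2/0/0; 2/0/2; 2/1/0; 2/1/2; 2/2/0; 2/2/2}
target 0/0/0 ∈ {TSO,PSO}

SC:no TSO:yes PSO:yes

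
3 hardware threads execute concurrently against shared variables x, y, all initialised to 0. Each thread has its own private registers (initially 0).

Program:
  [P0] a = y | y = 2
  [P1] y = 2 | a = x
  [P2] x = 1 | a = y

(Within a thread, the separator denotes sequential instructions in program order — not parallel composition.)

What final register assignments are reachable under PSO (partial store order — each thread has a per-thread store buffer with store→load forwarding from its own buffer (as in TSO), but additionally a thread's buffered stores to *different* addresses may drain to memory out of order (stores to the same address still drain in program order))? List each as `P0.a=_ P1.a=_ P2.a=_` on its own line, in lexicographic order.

outcome vector order: (P0.a,P1.a,P2.a)
|PSO outcomes| = 8

P0.a=0 P1.a=0 P2.a=0
P0.a=0 P1.a=0 P2.a=2
P0.a=0 P1.a=1 P2.a=0
P0.a=0 P1.a=1 P2.a=2
P0.a=2 P1.a=0 P2.a=0
P0.a=2 P1.a=0 P2.a=2
P0.a=2 P1.a=1 P2.a=0
P0.a=2 P1.a=1 P2.a=2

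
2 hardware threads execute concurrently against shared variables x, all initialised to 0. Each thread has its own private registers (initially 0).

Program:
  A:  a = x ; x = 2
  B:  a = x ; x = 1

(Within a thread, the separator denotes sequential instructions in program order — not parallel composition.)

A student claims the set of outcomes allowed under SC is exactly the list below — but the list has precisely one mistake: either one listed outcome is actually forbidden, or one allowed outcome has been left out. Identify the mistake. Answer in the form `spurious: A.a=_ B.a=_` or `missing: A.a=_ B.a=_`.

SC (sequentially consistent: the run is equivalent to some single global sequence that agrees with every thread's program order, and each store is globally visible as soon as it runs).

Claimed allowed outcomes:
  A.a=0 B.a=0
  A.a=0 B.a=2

missing: A.a=1 B.a=0

outcome vector order: (A.a,B.a)
SC: 3 outcomes — {<0 0> <0 2> <1 0>}
SC∖claimed = {<1 0>}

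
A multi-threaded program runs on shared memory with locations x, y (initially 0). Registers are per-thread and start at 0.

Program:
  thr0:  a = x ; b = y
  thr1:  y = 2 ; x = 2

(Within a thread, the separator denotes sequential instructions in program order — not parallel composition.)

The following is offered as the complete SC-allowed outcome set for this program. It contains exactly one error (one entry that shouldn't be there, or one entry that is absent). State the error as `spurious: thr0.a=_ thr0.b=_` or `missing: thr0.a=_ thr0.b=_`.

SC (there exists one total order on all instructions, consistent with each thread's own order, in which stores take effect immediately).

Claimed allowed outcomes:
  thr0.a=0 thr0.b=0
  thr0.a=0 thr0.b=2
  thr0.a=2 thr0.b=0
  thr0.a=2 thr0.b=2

spurious: thr0.a=2 thr0.b=0

outcome vector order: (thr0.a,thr0.b)
under SC → (0,0) (0,2) (2,2)
claimed∖SC = {(2,0)}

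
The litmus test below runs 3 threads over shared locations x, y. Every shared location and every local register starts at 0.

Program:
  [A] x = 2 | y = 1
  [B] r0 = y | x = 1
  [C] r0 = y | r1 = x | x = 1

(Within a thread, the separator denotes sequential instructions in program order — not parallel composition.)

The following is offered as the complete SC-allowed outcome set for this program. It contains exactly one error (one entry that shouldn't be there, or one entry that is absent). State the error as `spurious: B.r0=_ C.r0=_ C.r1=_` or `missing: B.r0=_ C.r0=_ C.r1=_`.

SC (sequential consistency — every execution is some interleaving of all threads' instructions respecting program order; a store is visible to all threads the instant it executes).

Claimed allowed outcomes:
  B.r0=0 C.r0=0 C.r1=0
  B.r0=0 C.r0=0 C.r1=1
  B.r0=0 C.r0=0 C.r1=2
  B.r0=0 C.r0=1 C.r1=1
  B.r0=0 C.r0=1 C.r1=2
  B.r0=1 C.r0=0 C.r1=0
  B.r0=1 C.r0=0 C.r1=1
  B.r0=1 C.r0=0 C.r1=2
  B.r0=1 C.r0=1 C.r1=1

outcome vector order: (B.r0,C.r0,C.r1)
SC: 10 outcomes — {(0,0,0); (0,0,1); (0,0,2); (0,1,1); (0,1,2); (1,0,0); (1,0,1); (1,0,2); (1,1,1); (1,1,2)}
SC∖claimed = {(1,1,2)}

missing: B.r0=1 C.r0=1 C.r1=2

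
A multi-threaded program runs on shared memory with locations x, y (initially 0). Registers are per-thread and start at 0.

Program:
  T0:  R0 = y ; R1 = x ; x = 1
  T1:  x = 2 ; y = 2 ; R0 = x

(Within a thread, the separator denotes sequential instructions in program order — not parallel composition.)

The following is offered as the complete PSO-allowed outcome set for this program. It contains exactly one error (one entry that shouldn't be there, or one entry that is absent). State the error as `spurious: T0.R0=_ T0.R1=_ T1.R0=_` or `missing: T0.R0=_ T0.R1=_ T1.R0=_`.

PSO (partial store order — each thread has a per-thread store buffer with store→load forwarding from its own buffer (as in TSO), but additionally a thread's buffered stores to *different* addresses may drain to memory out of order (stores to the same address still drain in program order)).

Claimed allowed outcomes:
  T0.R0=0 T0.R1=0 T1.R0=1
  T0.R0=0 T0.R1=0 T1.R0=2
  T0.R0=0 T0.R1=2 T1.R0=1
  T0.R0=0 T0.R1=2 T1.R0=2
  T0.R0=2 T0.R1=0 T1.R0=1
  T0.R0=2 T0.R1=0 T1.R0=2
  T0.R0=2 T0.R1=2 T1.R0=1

outcome vector order: (T0.R0,T0.R1,T1.R0)
under PSO → <0 0 1>; <0 0 2>; <0 2 1>; <0 2 2>; <2 0 1>; <2 0 2>; <2 2 1>; <2 2 2>
PSO∖claimed = {<2 2 2>}

missing: T0.R0=2 T0.R1=2 T1.R0=2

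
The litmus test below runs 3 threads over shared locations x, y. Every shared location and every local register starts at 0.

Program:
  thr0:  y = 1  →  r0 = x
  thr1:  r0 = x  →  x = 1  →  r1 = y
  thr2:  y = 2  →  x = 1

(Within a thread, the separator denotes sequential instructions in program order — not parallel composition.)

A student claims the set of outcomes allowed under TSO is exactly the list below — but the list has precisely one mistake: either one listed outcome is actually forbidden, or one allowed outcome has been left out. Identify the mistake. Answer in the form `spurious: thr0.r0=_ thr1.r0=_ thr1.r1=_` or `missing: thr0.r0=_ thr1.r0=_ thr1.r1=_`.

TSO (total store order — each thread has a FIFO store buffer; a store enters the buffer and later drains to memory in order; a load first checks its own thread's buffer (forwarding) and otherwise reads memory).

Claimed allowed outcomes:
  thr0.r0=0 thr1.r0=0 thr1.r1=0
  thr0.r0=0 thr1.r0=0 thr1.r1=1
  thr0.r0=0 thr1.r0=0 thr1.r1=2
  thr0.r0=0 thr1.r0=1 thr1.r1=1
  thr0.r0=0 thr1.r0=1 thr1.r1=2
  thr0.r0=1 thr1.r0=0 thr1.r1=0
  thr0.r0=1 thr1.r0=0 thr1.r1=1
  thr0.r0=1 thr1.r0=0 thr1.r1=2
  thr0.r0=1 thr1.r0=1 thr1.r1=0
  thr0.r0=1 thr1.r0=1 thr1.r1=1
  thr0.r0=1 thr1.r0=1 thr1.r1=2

spurious: thr0.r0=1 thr1.r0=1 thr1.r1=0

outcome vector order: (thr0.r0,thr1.r0,thr1.r1)
TSO: 10 outcomes — {<0 0 0> <0 0 1> <0 0 2> <0 1 1> <0 1 2> <1 0 0> <1 0 1> <1 0 2> <1 1 1> <1 1 2>}
claimed∖TSO = {<1 1 0>}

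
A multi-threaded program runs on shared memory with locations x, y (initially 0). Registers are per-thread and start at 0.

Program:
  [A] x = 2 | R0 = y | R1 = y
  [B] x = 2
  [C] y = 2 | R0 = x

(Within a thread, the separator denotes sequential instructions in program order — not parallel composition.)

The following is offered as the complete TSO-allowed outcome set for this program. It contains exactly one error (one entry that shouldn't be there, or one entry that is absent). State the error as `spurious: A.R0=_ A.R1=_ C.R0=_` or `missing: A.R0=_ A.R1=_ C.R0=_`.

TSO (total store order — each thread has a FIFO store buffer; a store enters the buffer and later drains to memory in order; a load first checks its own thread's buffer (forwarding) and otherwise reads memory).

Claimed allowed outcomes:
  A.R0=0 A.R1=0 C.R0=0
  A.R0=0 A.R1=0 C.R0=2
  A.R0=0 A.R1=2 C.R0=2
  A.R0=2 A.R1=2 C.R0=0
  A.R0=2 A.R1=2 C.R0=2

outcome vector order: (A.R0,A.R1,C.R0)
[TSO] allowed = {0/0/0; 0/0/2; 0/2/0; 0/2/2; 2/2/0; 2/2/2}
TSO∖claimed = {0/2/0}

missing: A.R0=0 A.R1=2 C.R0=0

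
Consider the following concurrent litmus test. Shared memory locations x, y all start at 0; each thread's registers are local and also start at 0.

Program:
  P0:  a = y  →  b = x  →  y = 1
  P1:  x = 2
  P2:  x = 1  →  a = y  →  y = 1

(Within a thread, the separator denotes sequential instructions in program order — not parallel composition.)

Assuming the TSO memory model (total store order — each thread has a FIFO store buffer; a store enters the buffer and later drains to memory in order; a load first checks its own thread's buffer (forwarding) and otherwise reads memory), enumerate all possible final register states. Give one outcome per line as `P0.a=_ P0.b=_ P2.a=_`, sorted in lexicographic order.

P0.a=0 P0.b=0 P2.a=0
P0.a=0 P0.b=0 P2.a=1
P0.a=0 P0.b=1 P2.a=0
P0.a=0 P0.b=1 P2.a=1
P0.a=0 P0.b=2 P2.a=0
P0.a=0 P0.b=2 P2.a=1
P0.a=1 P0.b=1 P2.a=0
P0.a=1 P0.b=2 P2.a=0

outcome vector order: (P0.a,P0.b,P2.a)
|TSO outcomes| = 8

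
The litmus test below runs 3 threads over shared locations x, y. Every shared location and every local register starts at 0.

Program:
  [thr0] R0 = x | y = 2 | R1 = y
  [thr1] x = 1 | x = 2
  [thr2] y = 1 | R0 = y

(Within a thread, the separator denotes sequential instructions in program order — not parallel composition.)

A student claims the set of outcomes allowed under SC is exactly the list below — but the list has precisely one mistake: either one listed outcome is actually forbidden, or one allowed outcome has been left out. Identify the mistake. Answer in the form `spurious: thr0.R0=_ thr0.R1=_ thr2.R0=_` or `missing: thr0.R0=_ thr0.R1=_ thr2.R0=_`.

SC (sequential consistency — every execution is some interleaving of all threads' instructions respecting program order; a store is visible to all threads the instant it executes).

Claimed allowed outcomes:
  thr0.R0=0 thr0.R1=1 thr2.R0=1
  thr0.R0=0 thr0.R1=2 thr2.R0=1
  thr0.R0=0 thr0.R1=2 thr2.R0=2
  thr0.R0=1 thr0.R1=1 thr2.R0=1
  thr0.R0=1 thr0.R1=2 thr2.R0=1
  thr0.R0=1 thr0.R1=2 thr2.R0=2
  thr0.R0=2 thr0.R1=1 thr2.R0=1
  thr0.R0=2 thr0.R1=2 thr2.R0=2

outcome vector order: (thr0.R0,thr0.R1,thr2.R0)
[SC] allowed = {011, 021, 022, 111, 121, 122, 211, 221, 222}
SC∖claimed = {221}

missing: thr0.R0=2 thr0.R1=2 thr2.R0=1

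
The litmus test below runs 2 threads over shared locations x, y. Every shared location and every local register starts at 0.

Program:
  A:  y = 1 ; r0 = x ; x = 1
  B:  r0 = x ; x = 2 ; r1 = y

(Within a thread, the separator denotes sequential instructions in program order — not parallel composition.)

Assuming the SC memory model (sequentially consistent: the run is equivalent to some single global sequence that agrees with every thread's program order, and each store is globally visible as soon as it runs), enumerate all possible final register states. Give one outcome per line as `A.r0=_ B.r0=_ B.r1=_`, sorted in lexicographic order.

A.r0=0 B.r0=0 B.r1=1
A.r0=0 B.r0=1 B.r1=1
A.r0=2 B.r0=0 B.r1=0
A.r0=2 B.r0=0 B.r1=1

outcome vector order: (A.r0,B.r0,B.r1)
|SC outcomes| = 4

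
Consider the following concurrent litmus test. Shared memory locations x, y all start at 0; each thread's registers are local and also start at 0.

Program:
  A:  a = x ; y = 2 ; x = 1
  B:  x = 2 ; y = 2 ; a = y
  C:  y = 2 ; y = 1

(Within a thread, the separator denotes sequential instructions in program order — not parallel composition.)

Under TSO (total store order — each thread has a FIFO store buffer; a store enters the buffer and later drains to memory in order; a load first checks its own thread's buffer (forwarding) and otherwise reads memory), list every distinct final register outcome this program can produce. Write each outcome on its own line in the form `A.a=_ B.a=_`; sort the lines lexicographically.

outcome vector order: (A.a,B.a)
|TSO outcomes| = 4

A.a=0 B.a=1
A.a=0 B.a=2
A.a=2 B.a=1
A.a=2 B.a=2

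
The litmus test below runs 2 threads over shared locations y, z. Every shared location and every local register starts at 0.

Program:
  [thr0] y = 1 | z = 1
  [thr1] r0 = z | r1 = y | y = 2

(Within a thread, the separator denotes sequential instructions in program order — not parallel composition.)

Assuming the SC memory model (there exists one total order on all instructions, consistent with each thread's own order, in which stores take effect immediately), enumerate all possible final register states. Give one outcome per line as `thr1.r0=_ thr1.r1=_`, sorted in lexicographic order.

outcome vector order: (thr1.r0,thr1.r1)
|SC outcomes| = 3

thr1.r0=0 thr1.r1=0
thr1.r0=0 thr1.r1=1
thr1.r0=1 thr1.r1=1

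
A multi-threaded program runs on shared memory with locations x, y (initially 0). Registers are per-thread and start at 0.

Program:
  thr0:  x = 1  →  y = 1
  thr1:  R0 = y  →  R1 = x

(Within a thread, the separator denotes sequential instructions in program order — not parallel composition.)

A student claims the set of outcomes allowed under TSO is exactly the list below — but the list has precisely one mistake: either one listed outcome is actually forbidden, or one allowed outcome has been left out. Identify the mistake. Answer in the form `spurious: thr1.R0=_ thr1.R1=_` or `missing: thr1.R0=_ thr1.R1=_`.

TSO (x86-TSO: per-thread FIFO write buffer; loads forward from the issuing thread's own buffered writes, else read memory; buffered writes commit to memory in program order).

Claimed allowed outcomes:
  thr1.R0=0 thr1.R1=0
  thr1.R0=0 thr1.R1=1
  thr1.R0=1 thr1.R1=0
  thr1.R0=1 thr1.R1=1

spurious: thr1.R0=1 thr1.R1=0

outcome vector order: (thr1.R0,thr1.R1)
[TSO] allowed = {0/0; 0/1; 1/1}
claimed∖TSO = {1/0}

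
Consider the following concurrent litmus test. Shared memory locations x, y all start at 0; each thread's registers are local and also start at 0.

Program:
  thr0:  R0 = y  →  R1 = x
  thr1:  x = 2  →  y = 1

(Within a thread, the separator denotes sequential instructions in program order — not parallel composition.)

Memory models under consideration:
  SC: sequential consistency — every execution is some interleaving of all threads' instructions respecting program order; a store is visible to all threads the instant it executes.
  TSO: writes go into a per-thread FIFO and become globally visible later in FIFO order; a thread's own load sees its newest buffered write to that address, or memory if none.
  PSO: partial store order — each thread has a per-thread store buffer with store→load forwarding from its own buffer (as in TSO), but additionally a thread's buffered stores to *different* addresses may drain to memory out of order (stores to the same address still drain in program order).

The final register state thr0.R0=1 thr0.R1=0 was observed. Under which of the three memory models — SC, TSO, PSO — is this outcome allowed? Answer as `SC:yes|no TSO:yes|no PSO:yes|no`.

SC:no TSO:no PSO:yes

outcome vector order: (thr0.R0,thr0.R1)
SC (3): 00 02 12
TSO (3): 00 02 12
PSO (4): 00 02 10 12
target 10 ∈ {PSO}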